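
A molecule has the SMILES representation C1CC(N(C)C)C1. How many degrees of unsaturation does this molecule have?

Atom tally by fragment:
  cyclobutane ring core → C:4 H:8
  (− 1 ring H displaced by substituents)
  + N(CH3)2 → N:1 C:2 H:6
Element totals:
  C: 6
  H: 13
  N: 1
Molecular formula: C6H13N.
DoU = (2C + 2 + N − H − X) / 2 = (2·6 + 2 + 1 − 13 − 0) / 2 = 1.

1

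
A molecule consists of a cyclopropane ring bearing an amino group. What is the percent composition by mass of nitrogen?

Atom tally by fragment:
  cyclopropane ring core → C:3 H:6
  (− 1 ring H displaced by substituents)
  + NH2 → N:1 H:2
Element totals:
  C: 3
  H: 7
  N: 1
Molecular formula: C3H7N.
Molar mass = 57.096 g/mol.
Mass from N: 1 × 14.007 = 14.007 g/mol.
%N = 14.007 / 57.096 × 100 = 24.53%.

24.53%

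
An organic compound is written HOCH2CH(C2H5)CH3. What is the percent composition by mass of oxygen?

18.15%

Atom tally by fragment:
  HOCH2 → C:1 H:3 O:1
  CH(C2H5) → C:3 H:6
  CH3 → C:1 H:3
Element totals:
  C: 5
  H: 12
  O: 1
Molecular formula: C5H12O.
Molar mass = 88.150 g/mol.
Mass from O: 1 × 15.999 = 15.999 g/mol.
%O = 15.999 / 88.150 × 100 = 18.15%.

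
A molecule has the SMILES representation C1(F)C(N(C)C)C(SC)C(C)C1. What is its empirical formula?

C9H18FNS

Atom tally by fragment:
  cyclopentane ring core → C:5 H:10
  (− 4 ring H displaced by substituents)
  + F → F:1
  + N(CH3)2 → N:1 C:2 H:6
  + SCH3 → C:1 H:3 S:1
  + CH3 → C:1 H:3
Element totals:
  C: 9
  H: 18
  F: 1
  N: 1
  S: 1
Molecular formula: C9H18FNS.
gcd of subscripts (9, 1, 18, 1, 1) = 1, so the empirical formula equals the molecular formula.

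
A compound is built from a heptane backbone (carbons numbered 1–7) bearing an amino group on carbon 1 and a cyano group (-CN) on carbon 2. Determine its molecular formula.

C8H16N2

Atom tally by fragment:
  H2NCH2 → C:1 H:4 N:1
  CH(CN) → C:2 H:1 N:1
  CH2 → C:1 H:2
  CH2 → C:1 H:2
  CH2 → C:1 H:2
  CH2 → C:1 H:2
  CH3 → C:1 H:3
Element totals:
  C: 8
  H: 16
  N: 2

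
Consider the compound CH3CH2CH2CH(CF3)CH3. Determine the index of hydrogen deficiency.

0

Atom tally by fragment:
  CH3 → C:1 H:3
  CH2 → C:1 H:2
  CH2 → C:1 H:2
  CH(CF3) → C:2 H:1 F:3
  CH3 → C:1 H:3
Element totals:
  C: 6
  H: 11
  F: 3
Molecular formula: C6H11F3.
DoU = (2C + 2 + N − H − X) / 2 = (2·6 + 2 + 0 − 11 − 3) / 2 = 0.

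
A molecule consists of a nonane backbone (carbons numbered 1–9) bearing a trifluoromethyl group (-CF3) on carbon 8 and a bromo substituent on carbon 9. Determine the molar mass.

Atom tally by fragment:
  CH3 → C:1 H:3
  CH2 → C:1 H:2
  CH2 → C:1 H:2
  CH2 → C:1 H:2
  CH2 → C:1 H:2
  CH2 → C:1 H:2
  CH2 → C:1 H:2
  CH(CF3) → C:2 H:1 F:3
  CH2Br → C:1 H:2 Br:1
Element totals:
  C: 10
  H: 18
  Br: 1
  F: 3
Molecular formula: C10H18BrF3.
  M = 10(12.011) + 18(1.008) + 79.904 + 3(18.998)
    = 120.110 + 18.144 + 79.904 + 56.994 = 275.152

275.15 g/mol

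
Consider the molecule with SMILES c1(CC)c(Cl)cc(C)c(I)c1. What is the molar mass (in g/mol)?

280.53 g/mol

Atom tally by fragment:
  benzene ring core → C:6 H:6
  (− 4 ring H displaced by substituents)
  + C2H5 → C:2 H:5
  + Cl → Cl:1
  + CH3 → C:1 H:3
  + I → I:1
Element totals:
  C: 9
  H: 10
  Cl: 1
  I: 1
Molecular formula: C9H10ClI.
  M = 9(12.011) + 10(1.008) + 35.45 + 126.904
    = 108.099 + 10.080 + 35.450 + 126.904 = 280.533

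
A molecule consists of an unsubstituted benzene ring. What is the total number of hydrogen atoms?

Atom tally by fragment:
  benzene ring core → C:6 H:6
Element totals:
  C: 6
  H: 6

6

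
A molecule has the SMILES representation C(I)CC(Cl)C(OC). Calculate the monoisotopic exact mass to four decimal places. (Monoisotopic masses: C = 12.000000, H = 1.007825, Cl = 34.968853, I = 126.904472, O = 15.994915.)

Atom tally by fragment:
  ICH2 → C:1 H:2 I:1
  CH2 → C:1 H:2
  CH(Cl) → C:1 H:1 Cl:1
  CH2OCH3 → C:2 H:5 O:1
Element totals:
  C: 5
  H: 10
  Cl: 1
  I: 1
  O: 1
Molecular formula: C5H10ClIO.
  M = 5(12.0) + 10(1.007825) + 34.968853 + 126.904472 + 15.994915
    = 60.000000 + 10.078250 + 34.968853 + 126.904472 + 15.994915 = 247.946490

247.9465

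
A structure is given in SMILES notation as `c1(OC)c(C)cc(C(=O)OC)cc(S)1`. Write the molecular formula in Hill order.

Atom tally by fragment:
  benzene ring core → C:6 H:6
  (− 4 ring H displaced by substituents)
  + OCH3 → C:1 H:3 O:1
  + CH3 → C:1 H:3
  + COOCH3 → C:2 H:3 O:2
  + SH → S:1 H:1
Element totals:
  C: 10
  H: 12
  O: 3
  S: 1

C10H12O3S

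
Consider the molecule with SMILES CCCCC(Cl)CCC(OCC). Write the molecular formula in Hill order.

Atom tally by fragment:
  CH3 → C:1 H:3
  CH2 → C:1 H:2
  CH2 → C:1 H:2
  CH2 → C:1 H:2
  CH(Cl) → C:1 H:1 Cl:1
  CH2 → C:1 H:2
  CH2 → C:1 H:2
  CH2OC2H5 → C:3 H:7 O:1
Element totals:
  C: 10
  H: 21
  Cl: 1
  O: 1

C10H21ClO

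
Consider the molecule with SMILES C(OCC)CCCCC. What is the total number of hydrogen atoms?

18

Atom tally by fragment:
  C2H5OCH2 → C:3 H:7 O:1
  CH2 → C:1 H:2
  CH2 → C:1 H:2
  CH2 → C:1 H:2
  CH2 → C:1 H:2
  CH3 → C:1 H:3
Element totals:
  C: 8
  H: 18
  O: 1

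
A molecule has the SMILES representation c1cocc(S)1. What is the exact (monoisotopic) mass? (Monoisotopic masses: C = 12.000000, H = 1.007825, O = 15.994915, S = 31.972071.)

99.9983

Atom tally by fragment:
  furan ring core → C:4 H:4 O:1
  (− 1 ring H displaced by substituents)
  + SH → S:1 H:1
Element totals:
  C: 4
  H: 4
  O: 1
  S: 1
Molecular formula: C4H4OS.
  M = 4(12.0) + 4(1.007825) + 15.994915 + 31.972071
    = 48.000000 + 4.031300 + 15.994915 + 31.972071 = 99.998286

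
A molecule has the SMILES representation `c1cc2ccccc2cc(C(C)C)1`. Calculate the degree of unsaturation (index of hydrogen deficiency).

7

Atom tally by fragment:
  naphthalene ring system core → C:10 H:8
  (− 1 ring H displaced by substituents)
  + CH(CH3)2 → C:3 H:7
Element totals:
  C: 13
  H: 14
Molecular formula: C13H14.
DoU = (2C + 2 + N − H − X) / 2 = (2·13 + 2 + 0 − 14 − 0) / 2 = 7.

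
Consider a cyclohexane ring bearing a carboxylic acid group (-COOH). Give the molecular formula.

Atom tally by fragment:
  cyclohexane ring core → C:6 H:12
  (− 1 ring H displaced by substituents)
  + COOH → C:1 H:1 O:2
Element totals:
  C: 7
  H: 12
  O: 2

C7H12O2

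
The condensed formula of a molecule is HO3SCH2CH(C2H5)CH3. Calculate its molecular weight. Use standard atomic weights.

152.21 g/mol

Element totals:
  C: 5
  H: 12
  O: 3
  S: 1
Molecular formula: C5H12O3S.
  M = 5(12.011) + 12(1.008) + 3(15.999) + 32.06
    = 60.055 + 12.096 + 47.997 + 32.060 = 152.208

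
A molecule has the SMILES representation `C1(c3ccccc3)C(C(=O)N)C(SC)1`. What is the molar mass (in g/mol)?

Atom tally by fragment:
  cyclopropane ring core → C:3 H:6
  (− 3 ring H displaced by substituents)
  + C6H5 → C:6 H:5
  + CONH2 → C:1 H:2 O:1 N:1
  + SCH3 → C:1 H:3 S:1
Element totals:
  C: 11
  H: 13
  N: 1
  O: 1
  S: 1
Molecular formula: C11H13NOS.
  M = 11(12.011) + 13(1.008) + 14.007 + 15.999 + 32.06
    = 132.121 + 13.104 + 14.007 + 15.999 + 32.060 = 207.291

207.29 g/mol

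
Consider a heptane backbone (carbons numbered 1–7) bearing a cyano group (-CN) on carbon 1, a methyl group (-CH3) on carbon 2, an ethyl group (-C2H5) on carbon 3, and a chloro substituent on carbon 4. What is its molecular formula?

C11H20ClN

Atom tally by fragment:
  NCCH2 → C:2 H:2 N:1
  CH(CH3) → C:2 H:4
  CH(C2H5) → C:3 H:6
  CH(Cl) → C:1 H:1 Cl:1
  CH2 → C:1 H:2
  CH2 → C:1 H:2
  CH3 → C:1 H:3
Element totals:
  C: 11
  H: 20
  Cl: 1
  N: 1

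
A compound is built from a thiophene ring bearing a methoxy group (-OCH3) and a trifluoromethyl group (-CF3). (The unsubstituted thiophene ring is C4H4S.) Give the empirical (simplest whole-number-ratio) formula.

Atom tally by fragment:
  thiophene ring core → C:4 H:4 S:1
  (− 2 ring H displaced by substituents)
  + OCH3 → C:1 H:3 O:1
  + CF3 → C:1 F:3
Element totals:
  C: 6
  H: 5
  F: 3
  O: 1
  S: 1
Molecular formula: C6H5F3OS.
gcd of subscripts (6, 3, 5, 1, 1) = 1, so the empirical formula equals the molecular formula.

C6H5F3OS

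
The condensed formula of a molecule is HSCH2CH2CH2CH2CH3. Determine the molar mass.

104.21 g/mol

Atom tally by fragment:
  HSCH2 → C:1 H:3 S:1
  CH2 → C:1 H:2
  CH2 → C:1 H:2
  CH2 → C:1 H:2
  CH3 → C:1 H:3
Element totals:
  C: 5
  H: 12
  S: 1
Molecular formula: C5H12S.
  M = 5(12.011) + 12(1.008) + 32.06
    = 60.055 + 12.096 + 32.060 = 104.211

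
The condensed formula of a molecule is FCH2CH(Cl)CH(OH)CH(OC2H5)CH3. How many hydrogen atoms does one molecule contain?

14

Atom tally by fragment:
  FCH2 → C:1 H:2 F:1
  CH(Cl) → C:1 H:1 Cl:1
  CH(OH) → C:1 H:2 O:1
  CH(OC2H5) → C:3 H:6 O:1
  CH3 → C:1 H:3
Element totals:
  C: 7
  H: 14
  Cl: 1
  F: 1
  O: 2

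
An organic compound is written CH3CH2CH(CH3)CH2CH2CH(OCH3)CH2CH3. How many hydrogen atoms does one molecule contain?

22

Atom tally by fragment:
  CH3 → C:1 H:3
  CH2 → C:1 H:2
  CH(CH3) → C:2 H:4
  CH2 → C:1 H:2
  CH2 → C:1 H:2
  CH(OCH3) → C:2 H:4 O:1
  CH2 → C:1 H:2
  CH3 → C:1 H:3
Element totals:
  C: 10
  H: 22
  O: 1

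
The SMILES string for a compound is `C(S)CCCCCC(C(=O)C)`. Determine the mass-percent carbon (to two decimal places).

62.02%

Atom tally by fragment:
  HSCH2 → C:1 H:3 S:1
  CH2 → C:1 H:2
  CH2 → C:1 H:2
  CH2 → C:1 H:2
  CH2 → C:1 H:2
  CH2 → C:1 H:2
  CH2COCH3 → C:3 H:5 O:1
Element totals:
  C: 9
  H: 18
  O: 1
  S: 1
Molecular formula: C9H18OS.
Molar mass = 174.302 g/mol.
Mass from C: 9 × 12.011 = 108.099 g/mol.
%C = 108.099 / 174.302 × 100 = 62.02%.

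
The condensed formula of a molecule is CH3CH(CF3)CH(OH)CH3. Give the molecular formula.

C5H9F3O

Element totals:
  C: 5
  H: 9
  F: 3
  O: 1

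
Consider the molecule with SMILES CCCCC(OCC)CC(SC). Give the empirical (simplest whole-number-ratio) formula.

Atom tally by fragment:
  CH3 → C:1 H:3
  CH2 → C:1 H:2
  CH2 → C:1 H:2
  CH2 → C:1 H:2
  CH(OC2H5) → C:3 H:6 O:1
  CH2 → C:1 H:2
  CH2SCH3 → C:2 H:5 S:1
Element totals:
  C: 10
  H: 22
  O: 1
  S: 1
Molecular formula: C10H22OS.
gcd of subscripts (10, 22, 1, 1) = 1, so the empirical formula equals the molecular formula.

C10H22OS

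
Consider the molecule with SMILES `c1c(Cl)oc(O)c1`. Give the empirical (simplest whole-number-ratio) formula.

Atom tally by fragment:
  furan ring core → C:4 H:4 O:1
  (− 2 ring H displaced by substituents)
  + Cl → Cl:1
  + OH → O:1 H:1
Element totals:
  C: 4
  H: 3
  Cl: 1
  O: 2
Molecular formula: C4H3ClO2.
gcd of subscripts (4, 1, 3, 2) = 1, so the empirical formula equals the molecular formula.

C4H3ClO2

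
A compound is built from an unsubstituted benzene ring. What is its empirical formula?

Atom tally by fragment:
  benzene ring core → C:6 H:6
Element totals:
  C: 6
  H: 6
Molecular formula: C6H6.
gcd of subscripts = 6; dividing each by 6:
  C: 6/6 = 1
  H: 6/6 = 1

CH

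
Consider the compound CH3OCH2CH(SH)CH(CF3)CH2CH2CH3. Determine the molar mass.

Element totals:
  C: 8
  H: 15
  F: 3
  O: 1
  S: 1
Molecular formula: C8H15F3OS.
  M = 8(12.011) + 15(1.008) + 3(18.998) + 15.999 + 32.06
    = 96.088 + 15.120 + 56.994 + 15.999 + 32.060 = 216.261

216.26 g/mol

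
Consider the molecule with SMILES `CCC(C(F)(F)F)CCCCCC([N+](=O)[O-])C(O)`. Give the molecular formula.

Atom tally by fragment:
  CH3 → C:1 H:3
  CH2 → C:1 H:2
  CH(CF3) → C:2 H:1 F:3
  CH2 → C:1 H:2
  CH2 → C:1 H:2
  CH2 → C:1 H:2
  CH2 → C:1 H:2
  CH2 → C:1 H:2
  CH(NO2) → C:1 H:1 N:1 O:2
  CH2OH → C:1 H:3 O:1
Element totals:
  C: 11
  H: 20
  F: 3
  N: 1
  O: 3

C11H20F3NO3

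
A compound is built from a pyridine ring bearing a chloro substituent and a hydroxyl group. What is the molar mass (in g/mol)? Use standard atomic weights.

Atom tally by fragment:
  pyridine ring core → C:5 H:5 N:1
  (− 2 ring H displaced by substituents)
  + Cl → Cl:1
  + OH → O:1 H:1
Element totals:
  C: 5
  H: 4
  Cl: 1
  N: 1
  O: 1
Molecular formula: C5H4ClNO.
  M = 5(12.011) + 4(1.008) + 35.45 + 14.007 + 15.999
    = 60.055 + 4.032 + 35.450 + 14.007 + 15.999 = 129.543

129.54 g/mol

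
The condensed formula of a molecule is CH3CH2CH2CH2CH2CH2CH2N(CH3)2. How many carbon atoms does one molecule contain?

9

Element totals:
  C: 9
  H: 21
  N: 1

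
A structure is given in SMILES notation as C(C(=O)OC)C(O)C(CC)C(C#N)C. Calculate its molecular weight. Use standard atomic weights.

Atom tally by fragment:
  CH3OOCCH2 → C:3 H:5 O:2
  CH(OH) → C:1 H:2 O:1
  CH(C2H5) → C:3 H:6
  CH(CN) → C:2 H:1 N:1
  CH3 → C:1 H:3
Element totals:
  C: 10
  H: 17
  N: 1
  O: 3
Molecular formula: C10H17NO3.
  M = 10(12.011) + 17(1.008) + 14.007 + 3(15.999)
    = 120.110 + 17.136 + 14.007 + 47.997 = 199.250

199.25 g/mol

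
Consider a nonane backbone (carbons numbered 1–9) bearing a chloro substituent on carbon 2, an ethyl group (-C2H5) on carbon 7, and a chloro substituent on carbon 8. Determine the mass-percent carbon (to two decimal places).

Atom tally by fragment:
  CH3 → C:1 H:3
  CH(Cl) → C:1 H:1 Cl:1
  CH2 → C:1 H:2
  CH2 → C:1 H:2
  CH2 → C:1 H:2
  CH2 → C:1 H:2
  CH(C2H5) → C:3 H:6
  CH(Cl) → C:1 H:1 Cl:1
  CH3 → C:1 H:3
Element totals:
  C: 11
  H: 22
  Cl: 2
Molecular formula: C11H22Cl2.
Molar mass = 225.197 g/mol.
Mass from C: 11 × 12.011 = 132.121 g/mol.
%C = 132.121 / 225.197 × 100 = 58.67%.

58.67%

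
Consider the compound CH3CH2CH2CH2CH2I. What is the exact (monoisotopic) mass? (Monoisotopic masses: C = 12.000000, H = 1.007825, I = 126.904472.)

197.9905

Atom tally by fragment:
  CH3 → C:1 H:3
  CH2 → C:1 H:2
  CH2 → C:1 H:2
  CH2 → C:1 H:2
  CH2I → C:1 H:2 I:1
Element totals:
  C: 5
  H: 11
  I: 1
Molecular formula: C5H11I.
  M = 5(12.0) + 11(1.007825) + 126.904472
    = 60.000000 + 11.086075 + 126.904472 = 197.990547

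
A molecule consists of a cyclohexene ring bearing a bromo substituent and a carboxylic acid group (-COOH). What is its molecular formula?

Atom tally by fragment:
  cyclohexene ring core → C:6 H:10
  (− 2 ring H displaced by substituents)
  + Br → Br:1
  + COOH → C:1 H:1 O:2
Element totals:
  C: 7
  H: 9
  Br: 1
  O: 2

C7H9BrO2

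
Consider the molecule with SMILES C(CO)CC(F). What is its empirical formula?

C4H9FO

Atom tally by fragment:
  HOCH2CH2 → C:2 H:5 O:1
  CH2 → C:1 H:2
  CH2F → C:1 H:2 F:1
Element totals:
  C: 4
  H: 9
  F: 1
  O: 1
Molecular formula: C4H9FO.
gcd of subscripts (4, 1, 9, 1) = 1, so the empirical formula equals the molecular formula.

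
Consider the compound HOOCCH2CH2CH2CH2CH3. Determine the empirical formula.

Element totals:
  C: 6
  H: 12
  O: 2
Molecular formula: C6H12O2.
gcd of subscripts = 2; dividing each by 2:
  C: 6/2 = 3
  H: 12/2 = 6
  O: 2/2 = 1

C3H6O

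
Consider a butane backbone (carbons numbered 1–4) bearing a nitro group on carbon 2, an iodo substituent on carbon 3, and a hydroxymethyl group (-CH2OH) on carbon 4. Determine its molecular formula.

Atom tally by fragment:
  CH3 → C:1 H:3
  CH(NO2) → C:1 H:1 N:1 O:2
  CH(I) → C:1 H:1 I:1
  CH2CH2OH → C:2 H:5 O:1
Element totals:
  C: 5
  H: 10
  I: 1
  N: 1
  O: 3

C5H10INO3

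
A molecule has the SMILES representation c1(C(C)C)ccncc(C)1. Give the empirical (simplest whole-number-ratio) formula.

C9H13N

Atom tally by fragment:
  pyridine ring core → C:5 H:5 N:1
  (− 2 ring H displaced by substituents)
  + CH(CH3)2 → C:3 H:7
  + CH3 → C:1 H:3
Element totals:
  C: 9
  H: 13
  N: 1
Molecular formula: C9H13N.
gcd of subscripts (9, 13, 1) = 1, so the empirical formula equals the molecular formula.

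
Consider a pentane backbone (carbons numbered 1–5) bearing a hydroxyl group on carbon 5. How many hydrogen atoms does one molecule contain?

12

Atom tally by fragment:
  CH3 → C:1 H:3
  CH2 → C:1 H:2
  CH2 → C:1 H:2
  CH2 → C:1 H:2
  CH2OH → C:1 H:3 O:1
Element totals:
  C: 5
  H: 12
  O: 1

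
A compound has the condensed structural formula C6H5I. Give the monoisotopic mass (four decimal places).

203.9436

Element totals:
  C: 6
  H: 5
  I: 1
Molecular formula: C6H5I.
  M = 6(12.0) + 5(1.007825) + 126.904472
    = 72.000000 + 5.039125 + 126.904472 = 203.943597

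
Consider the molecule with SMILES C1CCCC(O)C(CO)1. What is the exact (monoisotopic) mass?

130.0994

Atom tally by fragment:
  cyclohexane ring core → C:6 H:12
  (− 2 ring H displaced by substituents)
  + OH → O:1 H:1
  + CH2OH → C:1 H:3 O:1
Element totals:
  C: 7
  H: 14
  O: 2
Molecular formula: C7H14O2.
  M = 7(12.0) + 14(1.007825) + 2(15.994915)
    = 84.000000 + 14.109550 + 31.989830 = 130.099380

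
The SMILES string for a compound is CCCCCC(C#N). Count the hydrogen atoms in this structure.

Atom tally by fragment:
  CH3 → C:1 H:3
  CH2 → C:1 H:2
  CH2 → C:1 H:2
  CH2 → C:1 H:2
  CH2 → C:1 H:2
  CH2CN → C:2 H:2 N:1
Element totals:
  C: 7
  H: 13
  N: 1

13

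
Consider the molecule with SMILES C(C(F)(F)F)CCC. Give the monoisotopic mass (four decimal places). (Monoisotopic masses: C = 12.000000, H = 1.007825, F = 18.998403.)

126.0656

Atom tally by fragment:
  F3CCH2 → C:2 H:2 F:3
  CH2 → C:1 H:2
  CH2 → C:1 H:2
  CH3 → C:1 H:3
Element totals:
  C: 5
  H: 9
  F: 3
Molecular formula: C5H9F3.
  M = 5(12.0) + 9(1.007825) + 3(18.998403)
    = 60.000000 + 9.070425 + 56.995209 = 126.065634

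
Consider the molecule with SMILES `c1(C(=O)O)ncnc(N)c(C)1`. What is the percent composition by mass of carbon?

Atom tally by fragment:
  pyrimidine ring core → C:4 H:4 N:2
  (− 3 ring H displaced by substituents)
  + COOH → C:1 H:1 O:2
  + NH2 → N:1 H:2
  + CH3 → C:1 H:3
Element totals:
  C: 6
  H: 7
  N: 3
  O: 2
Molecular formula: C6H7N3O2.
Molar mass = 153.141 g/mol.
Mass from C: 6 × 12.011 = 72.066 g/mol.
%C = 72.066 / 153.141 × 100 = 47.06%.

47.06%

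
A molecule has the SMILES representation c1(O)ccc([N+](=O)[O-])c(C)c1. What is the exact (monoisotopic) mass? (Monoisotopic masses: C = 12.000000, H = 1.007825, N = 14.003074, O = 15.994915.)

Atom tally by fragment:
  benzene ring core → C:6 H:6
  (− 3 ring H displaced by substituents)
  + OH → O:1 H:1
  + NO2 → N:1 O:2
  + CH3 → C:1 H:3
Element totals:
  C: 7
  H: 7
  N: 1
  O: 3
Molecular formula: C7H7NO3.
  M = 7(12.0) + 7(1.007825) + 14.003074 + 3(15.994915)
    = 84.000000 + 7.054775 + 14.003074 + 47.984745 = 153.042594

153.0426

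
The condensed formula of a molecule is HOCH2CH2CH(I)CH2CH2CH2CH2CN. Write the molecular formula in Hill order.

Atom tally by fragment:
  HOCH2CH2 → C:2 H:5 O:1
  CH(I) → C:1 H:1 I:1
  CH2 → C:1 H:2
  CH2 → C:1 H:2
  CH2 → C:1 H:2
  CH2CN → C:2 H:2 N:1
Element totals:
  C: 8
  H: 14
  I: 1
  N: 1
  O: 1

C8H14INO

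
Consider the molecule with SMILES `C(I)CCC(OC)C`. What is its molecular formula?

Atom tally by fragment:
  ICH2 → C:1 H:2 I:1
  CH2 → C:1 H:2
  CH2 → C:1 H:2
  CH(OCH3) → C:2 H:4 O:1
  CH3 → C:1 H:3
Element totals:
  C: 6
  H: 13
  I: 1
  O: 1

C6H13IO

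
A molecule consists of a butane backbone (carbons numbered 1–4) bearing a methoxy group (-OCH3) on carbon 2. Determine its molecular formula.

C5H12O

Atom tally by fragment:
  CH3 → C:1 H:3
  CH(OCH3) → C:2 H:4 O:1
  CH2 → C:1 H:2
  CH3 → C:1 H:3
Element totals:
  C: 5
  H: 12
  O: 1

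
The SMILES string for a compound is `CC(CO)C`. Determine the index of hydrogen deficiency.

Atom tally by fragment:
  CH3 → C:1 H:3
  CH(CH2OH) → C:2 H:4 O:1
  CH3 → C:1 H:3
Element totals:
  C: 4
  H: 10
  O: 1
Molecular formula: C4H10O.
DoU = (2C + 2 + N − H − X) / 2 = (2·4 + 2 + 0 − 10 − 0) / 2 = 0.

0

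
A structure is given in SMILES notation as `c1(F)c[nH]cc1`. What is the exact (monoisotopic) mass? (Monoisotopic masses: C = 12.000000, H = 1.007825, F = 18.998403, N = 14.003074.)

Atom tally by fragment:
  pyrrole ring core → C:4 H:5 N:1
  (− 1 ring H displaced by substituents)
  + F → F:1
Element totals:
  C: 4
  H: 4
  F: 1
  N: 1
Molecular formula: C4H4FN.
  M = 4(12.0) + 4(1.007825) + 18.998403 + 14.003074
    = 48.000000 + 4.031300 + 18.998403 + 14.003074 = 85.032777

85.0328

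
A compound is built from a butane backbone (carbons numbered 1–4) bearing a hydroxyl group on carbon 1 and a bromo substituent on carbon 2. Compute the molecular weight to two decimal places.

153.02 g/mol

Atom tally by fragment:
  HOCH2 → C:1 H:3 O:1
  CH(Br) → C:1 H:1 Br:1
  CH2 → C:1 H:2
  CH3 → C:1 H:3
Element totals:
  C: 4
  H: 9
  Br: 1
  O: 1
Molecular formula: C4H9BrO.
  M = 4(12.011) + 9(1.008) + 79.904 + 15.999
    = 48.044 + 9.072 + 79.904 + 15.999 = 153.019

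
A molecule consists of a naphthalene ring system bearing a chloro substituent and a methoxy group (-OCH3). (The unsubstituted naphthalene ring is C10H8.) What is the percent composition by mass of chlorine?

18.40%

Atom tally by fragment:
  naphthalene ring system core → C:10 H:8
  (− 2 ring H displaced by substituents)
  + Cl → Cl:1
  + OCH3 → C:1 H:3 O:1
Element totals:
  C: 11
  H: 9
  Cl: 1
  O: 1
Molecular formula: C11H9ClO.
Molar mass = 192.642 g/mol.
Mass from Cl: 1 × 35.45 = 35.450 g/mol.
%Cl = 35.450 / 192.642 × 100 = 18.40%.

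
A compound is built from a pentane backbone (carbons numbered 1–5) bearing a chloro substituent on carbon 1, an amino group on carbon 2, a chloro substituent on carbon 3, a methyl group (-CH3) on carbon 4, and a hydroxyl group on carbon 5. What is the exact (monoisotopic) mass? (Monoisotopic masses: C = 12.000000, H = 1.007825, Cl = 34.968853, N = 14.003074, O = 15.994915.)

185.0374

Atom tally by fragment:
  ClCH2 → C:1 H:2 Cl:1
  CH(NH2) → C:1 H:3 N:1
  CH(Cl) → C:1 H:1 Cl:1
  CH(CH3) → C:2 H:4
  CH2OH → C:1 H:3 O:1
Element totals:
  C: 6
  H: 13
  Cl: 2
  N: 1
  O: 1
Molecular formula: C6H13Cl2NO.
  M = 6(12.0) + 13(1.007825) + 2(34.968853) + 14.003074 + 15.994915
    = 72.000000 + 13.101725 + 69.937706 + 14.003074 + 15.994915 = 185.037420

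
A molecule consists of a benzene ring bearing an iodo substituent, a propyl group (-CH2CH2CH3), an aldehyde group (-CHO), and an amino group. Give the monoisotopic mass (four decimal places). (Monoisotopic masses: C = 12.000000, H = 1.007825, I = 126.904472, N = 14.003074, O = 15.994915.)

Atom tally by fragment:
  benzene ring core → C:6 H:6
  (− 4 ring H displaced by substituents)
  + I → I:1
  + CH2CH2CH3 → C:3 H:7
  + CHO → C:1 H:1 O:1
  + NH2 → N:1 H:2
Element totals:
  C: 10
  H: 12
  I: 1
  N: 1
  O: 1
Molecular formula: C10H12INO.
  M = 10(12.0) + 12(1.007825) + 126.904472 + 14.003074 + 15.994915
    = 120.000000 + 12.093900 + 126.904472 + 14.003074 + 15.994915 = 288.996361

288.9964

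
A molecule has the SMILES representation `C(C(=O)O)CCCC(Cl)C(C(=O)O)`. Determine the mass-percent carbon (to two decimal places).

Atom tally by fragment:
  HOOCCH2 → C:2 H:3 O:2
  CH2 → C:1 H:2
  CH2 → C:1 H:2
  CH2 → C:1 H:2
  CH(Cl) → C:1 H:1 Cl:1
  CH2COOH → C:2 H:3 O:2
Element totals:
  C: 8
  H: 13
  Cl: 1
  O: 4
Molecular formula: C8H13ClO4.
Molar mass = 208.638 g/mol.
Mass from C: 8 × 12.011 = 96.088 g/mol.
%C = 96.088 / 208.638 × 100 = 46.05%.

46.05%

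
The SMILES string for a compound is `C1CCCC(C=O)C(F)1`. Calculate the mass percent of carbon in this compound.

Atom tally by fragment:
  cyclohexane ring core → C:6 H:12
  (− 2 ring H displaced by substituents)
  + CHO → C:1 H:1 O:1
  + F → F:1
Element totals:
  C: 7
  H: 11
  F: 1
  O: 1
Molecular formula: C7H11FO.
Molar mass = 130.162 g/mol.
Mass from C: 7 × 12.011 = 84.077 g/mol.
%C = 84.077 / 130.162 × 100 = 64.59%.

64.59%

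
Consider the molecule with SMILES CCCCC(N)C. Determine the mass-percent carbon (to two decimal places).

71.22%

Atom tally by fragment:
  CH3 → C:1 H:3
  CH2 → C:1 H:2
  CH2 → C:1 H:2
  CH2 → C:1 H:2
  CH(NH2) → C:1 H:3 N:1
  CH3 → C:1 H:3
Element totals:
  C: 6
  H: 15
  N: 1
Molecular formula: C6H15N.
Molar mass = 101.193 g/mol.
Mass from C: 6 × 12.011 = 72.066 g/mol.
%C = 72.066 / 101.193 × 100 = 71.22%.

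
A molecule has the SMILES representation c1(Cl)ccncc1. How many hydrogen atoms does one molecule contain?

4

Atom tally by fragment:
  pyridine ring core → C:5 H:5 N:1
  (− 1 ring H displaced by substituents)
  + Cl → Cl:1
Element totals:
  C: 5
  H: 4
  Cl: 1
  N: 1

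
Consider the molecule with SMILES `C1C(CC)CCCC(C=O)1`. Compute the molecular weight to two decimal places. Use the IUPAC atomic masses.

140.23 g/mol

Atom tally by fragment:
  cyclohexane ring core → C:6 H:12
  (− 2 ring H displaced by substituents)
  + C2H5 → C:2 H:5
  + CHO → C:1 H:1 O:1
Element totals:
  C: 9
  H: 16
  O: 1
Molecular formula: C9H16O.
  M = 9(12.011) + 16(1.008) + 15.999
    = 108.099 + 16.128 + 15.999 = 140.226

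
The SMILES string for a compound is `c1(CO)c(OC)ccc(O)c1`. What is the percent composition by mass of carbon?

Atom tally by fragment:
  benzene ring core → C:6 H:6
  (− 3 ring H displaced by substituents)
  + CH2OH → C:1 H:3 O:1
  + OCH3 → C:1 H:3 O:1
  + OH → O:1 H:1
Element totals:
  C: 8
  H: 10
  O: 3
Molecular formula: C8H10O3.
Molar mass = 154.165 g/mol.
Mass from C: 8 × 12.011 = 96.088 g/mol.
%C = 96.088 / 154.165 × 100 = 62.33%.

62.33%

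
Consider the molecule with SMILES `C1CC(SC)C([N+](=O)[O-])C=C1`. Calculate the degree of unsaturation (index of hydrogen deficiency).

Atom tally by fragment:
  cyclohexene ring core → C:6 H:10
  (− 2 ring H displaced by substituents)
  + SCH3 → C:1 H:3 S:1
  + NO2 → N:1 O:2
Element totals:
  C: 7
  H: 11
  N: 1
  O: 2
  S: 1
Molecular formula: C7H11NO2S.
DoU = (2C + 2 + N − H − X) / 2 = (2·7 + 2 + 1 − 11 − 0) / 2 = 3.

3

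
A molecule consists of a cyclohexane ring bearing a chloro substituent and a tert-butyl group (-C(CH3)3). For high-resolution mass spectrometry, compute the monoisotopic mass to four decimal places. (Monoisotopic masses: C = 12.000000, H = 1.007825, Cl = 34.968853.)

174.1175

Atom tally by fragment:
  cyclohexane ring core → C:6 H:12
  (− 2 ring H displaced by substituents)
  + Cl → Cl:1
  + C(CH3)3 → C:4 H:9
Element totals:
  C: 10
  H: 19
  Cl: 1
Molecular formula: C10H19Cl.
  M = 10(12.0) + 19(1.007825) + 34.968853
    = 120.000000 + 19.148675 + 34.968853 = 174.117528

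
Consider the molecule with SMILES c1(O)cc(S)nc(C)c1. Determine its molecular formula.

C6H7NOS

Atom tally by fragment:
  pyridine ring core → C:5 H:5 N:1
  (− 3 ring H displaced by substituents)
  + OH → O:1 H:1
  + SH → S:1 H:1
  + CH3 → C:1 H:3
Element totals:
  C: 6
  H: 7
  N: 1
  O: 1
  S: 1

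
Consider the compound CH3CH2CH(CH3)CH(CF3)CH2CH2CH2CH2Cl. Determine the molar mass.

230.70 g/mol

Element totals:
  C: 10
  H: 18
  Cl: 1
  F: 3
Molecular formula: C10H18ClF3.
  M = 10(12.011) + 18(1.008) + 35.45 + 3(18.998)
    = 120.110 + 18.144 + 35.450 + 56.994 = 230.698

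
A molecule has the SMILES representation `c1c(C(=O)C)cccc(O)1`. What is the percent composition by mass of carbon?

70.58%

Atom tally by fragment:
  benzene ring core → C:6 H:6
  (− 2 ring H displaced by substituents)
  + COCH3 → C:2 H:3 O:1
  + OH → O:1 H:1
Element totals:
  C: 8
  H: 8
  O: 2
Molecular formula: C8H8O2.
Molar mass = 136.150 g/mol.
Mass from C: 8 × 12.011 = 96.088 g/mol.
%C = 96.088 / 136.150 × 100 = 70.58%.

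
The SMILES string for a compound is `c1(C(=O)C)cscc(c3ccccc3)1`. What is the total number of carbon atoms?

12

Atom tally by fragment:
  thiophene ring core → C:4 H:4 S:1
  (− 2 ring H displaced by substituents)
  + COCH3 → C:2 H:3 O:1
  + C6H5 → C:6 H:5
Element totals:
  C: 12
  H: 10
  O: 1
  S: 1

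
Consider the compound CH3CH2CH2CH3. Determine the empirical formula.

C2H5

Atom tally by fragment:
  CH3 → C:1 H:3
  CH2 → C:1 H:2
  CH2 → C:1 H:2
  CH3 → C:1 H:3
Element totals:
  C: 4
  H: 10
Molecular formula: C4H10.
gcd of subscripts = 2; dividing each by 2:
  C: 4/2 = 2
  H: 10/2 = 5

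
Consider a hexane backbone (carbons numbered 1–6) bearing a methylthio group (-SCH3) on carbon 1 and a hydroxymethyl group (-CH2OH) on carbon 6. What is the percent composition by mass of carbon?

59.21%

Atom tally by fragment:
  CH3SCH2 → C:2 H:5 S:1
  CH2 → C:1 H:2
  CH2 → C:1 H:2
  CH2 → C:1 H:2
  CH2 → C:1 H:2
  CH2CH2OH → C:2 H:5 O:1
Element totals:
  C: 8
  H: 18
  O: 1
  S: 1
Molecular formula: C8H18OS.
Molar mass = 162.291 g/mol.
Mass from C: 8 × 12.011 = 96.088 g/mol.
%C = 96.088 / 162.291 × 100 = 59.21%.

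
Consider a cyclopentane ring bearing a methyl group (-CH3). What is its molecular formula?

C6H12

Atom tally by fragment:
  cyclopentane ring core → C:5 H:10
  (− 1 ring H displaced by substituents)
  + CH3 → C:1 H:3
Element totals:
  C: 6
  H: 12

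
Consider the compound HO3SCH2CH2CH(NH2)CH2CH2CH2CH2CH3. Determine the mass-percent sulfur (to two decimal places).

Element totals:
  C: 8
  H: 19
  N: 1
  O: 3
  S: 1
Molecular formula: C8H19NO3S.
Molar mass = 209.304 g/mol.
Mass from S: 1 × 32.06 = 32.060 g/mol.
%S = 32.060 / 209.304 × 100 = 15.32%.

15.32%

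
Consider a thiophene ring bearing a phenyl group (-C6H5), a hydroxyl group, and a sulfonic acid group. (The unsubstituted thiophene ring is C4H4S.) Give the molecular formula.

C10H8O4S2

Atom tally by fragment:
  thiophene ring core → C:4 H:4 S:1
  (− 3 ring H displaced by substituents)
  + C6H5 → C:6 H:5
  + OH → O:1 H:1
  + SO3H → S:1 O:3 H:1
Element totals:
  C: 10
  H: 8
  O: 4
  S: 2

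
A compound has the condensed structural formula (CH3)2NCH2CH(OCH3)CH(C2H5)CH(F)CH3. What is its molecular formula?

Atom tally by fragment:
  (CH3)2NCH2 → C:3 H:8 N:1
  CH(OCH3) → C:2 H:4 O:1
  CH(C2H5) → C:3 H:6
  CH(F) → C:1 H:1 F:1
  CH3 → C:1 H:3
Element totals:
  C: 10
  H: 22
  F: 1
  N: 1
  O: 1

C10H22FNO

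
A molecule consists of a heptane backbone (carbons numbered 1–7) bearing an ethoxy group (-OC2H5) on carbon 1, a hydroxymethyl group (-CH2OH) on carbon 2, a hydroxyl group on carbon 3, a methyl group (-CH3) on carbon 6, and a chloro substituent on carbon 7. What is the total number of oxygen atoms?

Atom tally by fragment:
  C2H5OCH2 → C:3 H:7 O:1
  CH(CH2OH) → C:2 H:4 O:1
  CH(OH) → C:1 H:2 O:1
  CH2 → C:1 H:2
  CH2 → C:1 H:2
  CH(CH3) → C:2 H:4
  CH2Cl → C:1 H:2 Cl:1
Element totals:
  C: 11
  H: 23
  Cl: 1
  O: 3

3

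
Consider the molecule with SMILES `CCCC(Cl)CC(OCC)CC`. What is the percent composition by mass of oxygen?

Atom tally by fragment:
  CH3 → C:1 H:3
  CH2 → C:1 H:2
  CH2 → C:1 H:2
  CH(Cl) → C:1 H:1 Cl:1
  CH2 → C:1 H:2
  CH(OC2H5) → C:3 H:6 O:1
  CH2 → C:1 H:2
  CH3 → C:1 H:3
Element totals:
  C: 10
  H: 21
  Cl: 1
  O: 1
Molecular formula: C10H21ClO.
Molar mass = 192.727 g/mol.
Mass from O: 1 × 15.999 = 15.999 g/mol.
%O = 15.999 / 192.727 × 100 = 8.30%.

8.30%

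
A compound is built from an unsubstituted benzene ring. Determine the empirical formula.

CH

Atom tally by fragment:
  benzene ring core → C:6 H:6
Element totals:
  C: 6
  H: 6
Molecular formula: C6H6.
gcd of subscripts = 6; dividing each by 6:
  C: 6/6 = 1
  H: 6/6 = 1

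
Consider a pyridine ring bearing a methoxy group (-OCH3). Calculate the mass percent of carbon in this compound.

Atom tally by fragment:
  pyridine ring core → C:5 H:5 N:1
  (− 1 ring H displaced by substituents)
  + OCH3 → C:1 H:3 O:1
Element totals:
  C: 6
  H: 7
  N: 1
  O: 1
Molecular formula: C6H7NO.
Molar mass = 109.128 g/mol.
Mass from C: 6 × 12.011 = 72.066 g/mol.
%C = 72.066 / 109.128 × 100 = 66.04%.

66.04%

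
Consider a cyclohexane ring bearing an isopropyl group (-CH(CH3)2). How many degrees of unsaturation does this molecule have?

Atom tally by fragment:
  cyclohexane ring core → C:6 H:12
  (− 1 ring H displaced by substituents)
  + CH(CH3)2 → C:3 H:7
Element totals:
  C: 9
  H: 18
Molecular formula: C9H18.
DoU = (2C + 2 + N − H − X) / 2 = (2·9 + 2 + 0 − 18 − 0) / 2 = 1.

1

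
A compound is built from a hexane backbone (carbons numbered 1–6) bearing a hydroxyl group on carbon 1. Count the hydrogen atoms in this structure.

14

Atom tally by fragment:
  HOCH2 → C:1 H:3 O:1
  CH2 → C:1 H:2
  CH2 → C:1 H:2
  CH2 → C:1 H:2
  CH2 → C:1 H:2
  CH3 → C:1 H:3
Element totals:
  C: 6
  H: 14
  O: 1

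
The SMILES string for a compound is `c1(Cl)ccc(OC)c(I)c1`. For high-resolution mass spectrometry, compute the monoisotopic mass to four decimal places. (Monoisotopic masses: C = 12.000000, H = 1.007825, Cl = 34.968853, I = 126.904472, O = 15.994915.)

267.9152

Atom tally by fragment:
  benzene ring core → C:6 H:6
  (− 3 ring H displaced by substituents)
  + Cl → Cl:1
  + OCH3 → C:1 H:3 O:1
  + I → I:1
Element totals:
  C: 7
  H: 6
  Cl: 1
  I: 1
  O: 1
Molecular formula: C7H6ClIO.
  M = 7(12.0) + 6(1.007825) + 34.968853 + 126.904472 + 15.994915
    = 84.000000 + 6.046950 + 34.968853 + 126.904472 + 15.994915 = 267.915190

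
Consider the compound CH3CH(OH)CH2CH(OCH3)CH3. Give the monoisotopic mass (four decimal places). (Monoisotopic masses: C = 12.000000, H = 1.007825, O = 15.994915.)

Atom tally by fragment:
  CH3 → C:1 H:3
  CH(OH) → C:1 H:2 O:1
  CH2 → C:1 H:2
  CH(OCH3) → C:2 H:4 O:1
  CH3 → C:1 H:3
Element totals:
  C: 6
  H: 14
  O: 2
Molecular formula: C6H14O2.
  M = 6(12.0) + 14(1.007825) + 2(15.994915)
    = 72.000000 + 14.109550 + 31.989830 = 118.099380

118.0994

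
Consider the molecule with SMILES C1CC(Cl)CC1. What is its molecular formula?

C5H9Cl

Atom tally by fragment:
  cyclopentane ring core → C:5 H:10
  (− 1 ring H displaced by substituents)
  + Cl → Cl:1
Element totals:
  C: 5
  H: 9
  Cl: 1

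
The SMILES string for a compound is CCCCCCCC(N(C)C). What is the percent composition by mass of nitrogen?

Atom tally by fragment:
  CH3 → C:1 H:3
  CH2 → C:1 H:2
  CH2 → C:1 H:2
  CH2 → C:1 H:2
  CH2 → C:1 H:2
  CH2 → C:1 H:2
  CH2 → C:1 H:2
  CH2N(CH3)2 → C:3 H:8 N:1
Element totals:
  C: 10
  H: 23
  N: 1
Molecular formula: C10H23N.
Molar mass = 157.301 g/mol.
Mass from N: 1 × 14.007 = 14.007 g/mol.
%N = 14.007 / 157.301 × 100 = 8.90%.

8.90%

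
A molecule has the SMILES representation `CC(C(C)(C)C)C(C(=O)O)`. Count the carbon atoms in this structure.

8

Atom tally by fragment:
  CH3 → C:1 H:3
  CH(C(CH3)3) → C:5 H:10
  CH2COOH → C:2 H:3 O:2
Element totals:
  C: 8
  H: 16
  O: 2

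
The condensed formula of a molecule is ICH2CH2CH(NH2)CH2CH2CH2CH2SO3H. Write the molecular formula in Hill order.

Atom tally by fragment:
  ICH2 → C:1 H:2 I:1
  CH2 → C:1 H:2
  CH(NH2) → C:1 H:3 N:1
  CH2 → C:1 H:2
  CH2 → C:1 H:2
  CH2 → C:1 H:2
  CH2SO3H → C:1 H:3 S:1 O:3
Element totals:
  C: 7
  H: 16
  I: 1
  N: 1
  O: 3
  S: 1

C7H16INO3S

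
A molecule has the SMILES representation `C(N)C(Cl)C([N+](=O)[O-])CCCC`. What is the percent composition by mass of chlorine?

Atom tally by fragment:
  H2NCH2 → C:1 H:4 N:1
  CH(Cl) → C:1 H:1 Cl:1
  CH(NO2) → C:1 H:1 N:1 O:2
  CH2 → C:1 H:2
  CH2 → C:1 H:2
  CH2 → C:1 H:2
  CH3 → C:1 H:3
Element totals:
  C: 7
  H: 15
  Cl: 1
  N: 2
  O: 2
Molecular formula: C7H15ClN2O2.
Molar mass = 194.659 g/mol.
Mass from Cl: 1 × 35.45 = 35.450 g/mol.
%Cl = 35.450 / 194.659 × 100 = 18.21%.

18.21%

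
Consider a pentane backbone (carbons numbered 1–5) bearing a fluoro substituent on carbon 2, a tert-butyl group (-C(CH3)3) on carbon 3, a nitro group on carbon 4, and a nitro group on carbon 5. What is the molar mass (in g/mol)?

236.24 g/mol

Atom tally by fragment:
  CH3 → C:1 H:3
  CH(F) → C:1 H:1 F:1
  CH(C(CH3)3) → C:5 H:10
  CH(NO2) → C:1 H:1 N:1 O:2
  CH2NO2 → C:1 H:2 N:1 O:2
Element totals:
  C: 9
  H: 17
  F: 1
  N: 2
  O: 4
Molecular formula: C9H17FN2O4.
  M = 9(12.011) + 17(1.008) + 18.998 + 2(14.007) + 4(15.999)
    = 108.099 + 17.136 + 18.998 + 28.014 + 63.996 = 236.243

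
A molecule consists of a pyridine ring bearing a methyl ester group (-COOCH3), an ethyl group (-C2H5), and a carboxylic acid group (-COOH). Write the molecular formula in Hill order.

Atom tally by fragment:
  pyridine ring core → C:5 H:5 N:1
  (− 3 ring H displaced by substituents)
  + COOCH3 → C:2 H:3 O:2
  + C2H5 → C:2 H:5
  + COOH → C:1 H:1 O:2
Element totals:
  C: 10
  H: 11
  N: 1
  O: 4

C10H11NO4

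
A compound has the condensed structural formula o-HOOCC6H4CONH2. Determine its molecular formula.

C8H7NO3

Atom tally by fragment:
  benzene ring core → C:6 H:6
  (− 2 ring H displaced by substituents)
  + COOH → C:1 H:1 O:2
  + CONH2 → C:1 H:2 O:1 N:1
Element totals:
  C: 8
  H: 7
  N: 1
  O: 3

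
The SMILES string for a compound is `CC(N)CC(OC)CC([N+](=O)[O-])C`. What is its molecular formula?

Atom tally by fragment:
  CH3 → C:1 H:3
  CH(NH2) → C:1 H:3 N:1
  CH2 → C:1 H:2
  CH(OCH3) → C:2 H:4 O:1
  CH2 → C:1 H:2
  CH(NO2) → C:1 H:1 N:1 O:2
  CH3 → C:1 H:3
Element totals:
  C: 8
  H: 18
  N: 2
  O: 3

C8H18N2O3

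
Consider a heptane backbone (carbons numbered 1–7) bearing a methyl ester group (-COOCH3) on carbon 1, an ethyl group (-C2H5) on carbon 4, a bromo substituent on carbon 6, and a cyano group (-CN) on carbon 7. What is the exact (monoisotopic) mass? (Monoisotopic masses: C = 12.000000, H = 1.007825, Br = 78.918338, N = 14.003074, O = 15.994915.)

Atom tally by fragment:
  CH3OOCCH2 → C:3 H:5 O:2
  CH2 → C:1 H:2
  CH2 → C:1 H:2
  CH(C2H5) → C:3 H:6
  CH2 → C:1 H:2
  CH(Br) → C:1 H:1 Br:1
  CH2CN → C:2 H:2 N:1
Element totals:
  C: 12
  H: 20
  Br: 1
  N: 1
  O: 2
Molecular formula: C12H20BrNO2.
  M = 12(12.0) + 20(1.007825) + 78.918338 + 14.003074 + 2(15.994915)
    = 144.000000 + 20.156500 + 78.918338 + 14.003074 + 31.989830 = 289.067742

289.0677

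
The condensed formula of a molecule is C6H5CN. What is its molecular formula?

C7H5N

Element totals:
  C: 7
  H: 5
  N: 1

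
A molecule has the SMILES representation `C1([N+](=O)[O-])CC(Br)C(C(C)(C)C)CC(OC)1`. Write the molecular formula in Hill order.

Atom tally by fragment:
  cyclohexane ring core → C:6 H:12
  (− 4 ring H displaced by substituents)
  + NO2 → N:1 O:2
  + Br → Br:1
  + C(CH3)3 → C:4 H:9
  + OCH3 → C:1 H:3 O:1
Element totals:
  C: 11
  H: 20
  Br: 1
  N: 1
  O: 3

C11H20BrNO3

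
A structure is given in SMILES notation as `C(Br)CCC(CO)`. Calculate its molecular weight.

Atom tally by fragment:
  BrCH2 → C:1 H:2 Br:1
  CH2 → C:1 H:2
  CH2 → C:1 H:2
  CH2CH2OH → C:2 H:5 O:1
Element totals:
  C: 5
  H: 11
  Br: 1
  O: 1
Molecular formula: C5H11BrO.
  M = 5(12.011) + 11(1.008) + 79.904 + 15.999
    = 60.055 + 11.088 + 79.904 + 15.999 = 167.046

167.05 g/mol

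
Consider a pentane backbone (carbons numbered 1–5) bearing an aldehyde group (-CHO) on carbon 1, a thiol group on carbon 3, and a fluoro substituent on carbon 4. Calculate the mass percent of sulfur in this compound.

21.34%

Atom tally by fragment:
  OHCCH2 → C:2 H:3 O:1
  CH2 → C:1 H:2
  CH(SH) → C:1 H:2 S:1
  CH(F) → C:1 H:1 F:1
  CH3 → C:1 H:3
Element totals:
  C: 6
  H: 11
  F: 1
  O: 1
  S: 1
Molecular formula: C6H11FOS.
Molar mass = 150.211 g/mol.
Mass from S: 1 × 32.06 = 32.060 g/mol.
%S = 32.060 / 150.211 × 100 = 21.34%.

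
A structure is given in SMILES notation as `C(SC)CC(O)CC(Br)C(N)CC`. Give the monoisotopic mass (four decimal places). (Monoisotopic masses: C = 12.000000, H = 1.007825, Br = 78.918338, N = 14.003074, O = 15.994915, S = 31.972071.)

269.0449

Atom tally by fragment:
  CH3SCH2 → C:2 H:5 S:1
  CH2 → C:1 H:2
  CH(OH) → C:1 H:2 O:1
  CH2 → C:1 H:2
  CH(Br) → C:1 H:1 Br:1
  CH(NH2) → C:1 H:3 N:1
  CH2 → C:1 H:2
  CH3 → C:1 H:3
Element totals:
  C: 9
  H: 20
  Br: 1
  N: 1
  O: 1
  S: 1
Molecular formula: C9H20BrNOS.
  M = 9(12.0) + 20(1.007825) + 78.918338 + 14.003074 + 15.994915 + 31.972071
    = 108.000000 + 20.156500 + 78.918338 + 14.003074 + 15.994915 + 31.972071 = 269.044898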